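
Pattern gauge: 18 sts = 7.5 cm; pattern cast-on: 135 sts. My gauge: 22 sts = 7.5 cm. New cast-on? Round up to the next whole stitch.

Cast on 165 stitches.

Scale factor = 22 / 18 = 1.222.
135 × 22 / 18 = 165.00 sts.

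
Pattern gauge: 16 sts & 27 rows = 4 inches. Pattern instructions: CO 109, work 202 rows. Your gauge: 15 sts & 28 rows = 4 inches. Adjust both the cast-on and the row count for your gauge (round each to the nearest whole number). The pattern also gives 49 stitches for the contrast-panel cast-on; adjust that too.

Cast on 102 stitches; work 209 rows; contrast-panel cast-on 46 stitches.

Stitches: 109 × 15/16 = 102.19 → 102.
Rows: 202 × 28/27 = 209.48 → 209.
contrast-panel cast-on: 49 × 15/16 = 45.94 → 46.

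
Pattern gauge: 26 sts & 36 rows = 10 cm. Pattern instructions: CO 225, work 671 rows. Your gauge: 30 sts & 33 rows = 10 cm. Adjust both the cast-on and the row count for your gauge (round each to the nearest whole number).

Cast on 260 stitches; work 615 rows.

Stitches: 225 × 30/26 = 259.62 → 260.
Rows: 671 × 33/36 = 615.08 → 615.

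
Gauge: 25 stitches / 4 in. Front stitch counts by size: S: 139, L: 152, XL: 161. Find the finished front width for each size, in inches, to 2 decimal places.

S 22.24 inches; L 24.32 inches; XL 25.76 inches.

25/4 = 6.25 sts per in.
S: 139 / 6.25 = 22.240 → 22.24 in.
L: 152 / 6.25 = 24.320 → 24.32 in.
XL: 161 / 6.25 = 25.760 → 25.76 in.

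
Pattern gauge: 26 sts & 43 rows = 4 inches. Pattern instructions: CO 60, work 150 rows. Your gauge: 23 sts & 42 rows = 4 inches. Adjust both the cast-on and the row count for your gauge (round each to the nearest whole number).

Stitches: 60 × 23/26 = 53.08 → 53.
Rows: 150 × 42/43 = 146.51 → 147.

Cast on 53 stitches; work 147 rows.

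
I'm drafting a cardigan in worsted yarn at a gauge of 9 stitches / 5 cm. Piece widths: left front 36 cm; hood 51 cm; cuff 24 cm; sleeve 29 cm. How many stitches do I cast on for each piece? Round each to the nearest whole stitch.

Rate = 9/5 = 1.8 sts per cm.
left front: 36 × 1.8 = 64.80 → 65.
hood: 51 × 1.8 = 91.80 → 92.
cuff: 24 × 1.8 = 43.20 → 43.
sleeve: 29 × 1.8 = 52.20 → 52.

left front 65; hood 92; cuff 43; sleeve 52.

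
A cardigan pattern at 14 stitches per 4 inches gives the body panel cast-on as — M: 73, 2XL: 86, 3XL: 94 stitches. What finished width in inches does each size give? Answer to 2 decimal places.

14/4 = 3.5 sts per in.
M: 73 / 3.5 = 20.857 → 20.86 in.
2XL: 86 / 3.5 = 24.571 → 24.57 in.
3XL: 94 / 3.5 = 26.857 → 26.86 in.

M 20.86 inches; 2XL 24.57 inches; 3XL 26.86 inches.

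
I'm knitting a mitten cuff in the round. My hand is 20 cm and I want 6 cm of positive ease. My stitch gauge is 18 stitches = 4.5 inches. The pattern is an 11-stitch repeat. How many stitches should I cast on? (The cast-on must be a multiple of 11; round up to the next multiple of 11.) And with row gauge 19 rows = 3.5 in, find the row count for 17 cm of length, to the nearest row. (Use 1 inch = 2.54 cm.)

Cast on 44 stitches; work 36 rows.

Finished = 20 + 6 = 26 cm.
26 cm × 1/2.54 = 10.24 inches.
18/4.5 = 4 sts per in; 10.24 × 4 = 40.94 sts.
Next multiple of 11 → 44.
17 cm = 6.69 inches; × 5.429 = 36.33 → 36 rows.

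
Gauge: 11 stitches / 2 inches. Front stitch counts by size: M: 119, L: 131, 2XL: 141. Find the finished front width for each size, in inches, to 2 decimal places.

M 21.64 inches; L 23.82 inches; 2XL 25.64 inches.

11/2 = 5.5 sts per in.
M: 119 / 5.5 = 21.636 → 21.64 in.
L: 131 / 5.5 = 23.818 → 23.82 in.
2XL: 141 / 5.5 = 25.636 → 25.64 in.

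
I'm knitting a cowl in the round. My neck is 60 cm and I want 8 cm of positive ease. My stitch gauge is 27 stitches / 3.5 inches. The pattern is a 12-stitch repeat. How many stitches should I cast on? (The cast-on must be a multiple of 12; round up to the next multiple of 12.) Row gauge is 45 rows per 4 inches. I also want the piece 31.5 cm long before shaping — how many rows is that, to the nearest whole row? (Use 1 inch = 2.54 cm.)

Finished = 60 + 8 = 68 cm.
68 cm × 1/2.54 = 26.77 inches.
27/3.5 = 7.714 sts per in; 26.77 × 7.714 = 206.52 sts.
Next multiple of 12 → 216.
31.5 cm = 12.40 inches; × 11.25 = 139.52 → 140 rows.

Cast on 216 stitches; work 140 rows.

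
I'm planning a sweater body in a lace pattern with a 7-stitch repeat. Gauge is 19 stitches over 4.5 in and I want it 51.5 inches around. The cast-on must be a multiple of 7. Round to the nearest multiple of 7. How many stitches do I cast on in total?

CO 217 sts.

19 / 4.5 = 4.222 sts per inch.
51.5 × 4.222 = 217.44 sts.
Nearest multiple of 7: 217.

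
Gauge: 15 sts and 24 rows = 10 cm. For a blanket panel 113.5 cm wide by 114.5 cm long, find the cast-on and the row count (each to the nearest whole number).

Cast on 170 stitches and work 275 rows.

Stitch gauge = 15/10 = 1.5 sts/cm; 113.5 × 1.5 = 170.25 → 170 sts.
Row gauge = 24/10 = 2.4 rows/cm; 114.5 × 2.4 = 274.80 → 275 rows.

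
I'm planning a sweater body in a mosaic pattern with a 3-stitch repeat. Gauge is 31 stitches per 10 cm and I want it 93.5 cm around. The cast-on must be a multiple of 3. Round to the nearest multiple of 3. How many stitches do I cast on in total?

CO 291 sts.

31 / 10 = 3.1 sts per cm.
93.5 × 3.1 = 289.85 sts.
Nearest multiple of 3: 291.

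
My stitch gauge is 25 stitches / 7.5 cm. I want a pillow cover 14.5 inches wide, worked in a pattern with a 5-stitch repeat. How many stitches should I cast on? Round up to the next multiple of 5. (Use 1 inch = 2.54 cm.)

CO 125 sts.

14.5 in = 14.5 × 2.54 = 36.83 cm.
25 / 7.5 = 3.333 sts/cm.
36.83 × 3.333 = 122.77 sts.
→ 125.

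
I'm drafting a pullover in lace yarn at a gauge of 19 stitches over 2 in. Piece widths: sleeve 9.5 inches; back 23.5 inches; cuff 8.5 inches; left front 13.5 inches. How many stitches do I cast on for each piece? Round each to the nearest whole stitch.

Rate = 19/2 = 9.5 sts per in.
sleeve: 9.5 × 9.5 = 90.25 → 90.
back: 23.5 × 9.5 = 223.25 → 223.
cuff: 8.5 × 9.5 = 80.75 → 81.
left front: 13.5 × 9.5 = 128.25 → 128.

sleeve 90; back 223; cuff 81; left front 128.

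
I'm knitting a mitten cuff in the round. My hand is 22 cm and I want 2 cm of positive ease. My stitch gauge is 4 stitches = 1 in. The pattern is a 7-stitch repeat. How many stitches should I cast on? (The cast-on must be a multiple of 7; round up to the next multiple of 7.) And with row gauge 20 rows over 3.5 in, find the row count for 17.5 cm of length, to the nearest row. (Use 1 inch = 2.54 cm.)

Cast on 42 stitches; work 39 rows.

Finished = 22 + 2 = 24 cm.
24 cm × 1/2.54 = 9.45 inches.
4/1 = 4 sts per in; 9.45 × 4 = 37.80 sts.
Next multiple of 7 → 42.
17.5 cm = 6.89 inches; × 5.714 = 39.37 → 39 rows.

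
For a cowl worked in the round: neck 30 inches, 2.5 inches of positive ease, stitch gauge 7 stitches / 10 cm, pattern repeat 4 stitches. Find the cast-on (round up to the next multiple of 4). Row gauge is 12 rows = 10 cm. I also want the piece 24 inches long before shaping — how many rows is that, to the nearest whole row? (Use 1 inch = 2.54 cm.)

Finished = 30 + 2.5 = 32.5 inches.
32.5 inches × 2.54 = 82.55 cm.
7/10 = 0.7 sts per cm; 82.55 × 0.7 = 57.78 sts.
Next multiple of 4 → 60.
24 inches = 60.96 cm; × 1.2 = 73.15 → 73 rows.

Cast on 60 stitches; work 73 rows.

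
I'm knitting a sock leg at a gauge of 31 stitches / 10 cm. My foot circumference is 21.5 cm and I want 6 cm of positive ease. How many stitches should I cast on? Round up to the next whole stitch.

Cast on 86 stitches.

Finished = 21.5 + 6 = 27.5 cm.
31 / 10 = 3.1 sts per cm.
27.50 × 3.1 = 85.25 sts.
→ 86 sts.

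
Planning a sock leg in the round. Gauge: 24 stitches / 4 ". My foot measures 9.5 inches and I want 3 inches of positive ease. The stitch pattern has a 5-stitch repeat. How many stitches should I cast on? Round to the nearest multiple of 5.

Cast on 75 stitches.

Finished = 9.5 + 3 = 12.5 inches.
24 / 4 = 6 sts/in.
12.5 × 6 = 75.00 sts.
Nearest multiple of 5: 75.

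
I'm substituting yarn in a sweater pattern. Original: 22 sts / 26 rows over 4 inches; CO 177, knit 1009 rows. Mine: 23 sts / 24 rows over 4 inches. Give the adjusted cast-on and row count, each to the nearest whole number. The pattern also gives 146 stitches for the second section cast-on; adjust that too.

Cast on 185 stitches; work 931 rows; second section cast-on 153 stitches.

Stitches: 177 × 23/22 = 185.05 → 185.
Rows: 1009 × 24/26 = 931.38 → 931.
second section cast-on: 146 × 23/22 = 152.64 → 153.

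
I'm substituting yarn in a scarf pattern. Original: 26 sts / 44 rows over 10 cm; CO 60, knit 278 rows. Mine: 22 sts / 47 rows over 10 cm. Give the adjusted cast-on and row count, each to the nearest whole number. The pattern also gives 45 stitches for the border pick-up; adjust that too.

Stitches: 60 × 22/26 = 50.77 → 51.
Rows: 278 × 47/44 = 296.95 → 297.
border pick-up: 45 × 22/26 = 38.08 → 38.

Cast on 51 stitches; work 297 rows; border pick-up 38 stitches.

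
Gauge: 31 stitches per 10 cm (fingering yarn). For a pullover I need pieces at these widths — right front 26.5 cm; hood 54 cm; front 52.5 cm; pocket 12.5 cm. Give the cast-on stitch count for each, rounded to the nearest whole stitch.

Rate = 31/10 = 3.1 sts per cm.
right front: 26.5 × 3.1 = 82.15 → 82.
hood: 54 × 3.1 = 167.40 → 167.
front: 52.5 × 3.1 = 162.75 → 163.
pocket: 12.5 × 3.1 = 38.75 → 39.

right front 82; hood 167; front 163; pocket 39.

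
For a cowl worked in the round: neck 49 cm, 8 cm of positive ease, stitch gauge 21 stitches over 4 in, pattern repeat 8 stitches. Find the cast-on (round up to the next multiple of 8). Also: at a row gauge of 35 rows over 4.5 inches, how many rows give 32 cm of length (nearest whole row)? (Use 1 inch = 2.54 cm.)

Finished = 49 + 8 = 57 cm.
57 cm × 1/2.54 = 22.44 inches.
21/4 = 5.25 sts per in; 22.44 × 5.25 = 117.81 sts.
Next multiple of 8 → 120.
32 cm = 12.60 inches; × 7.778 = 97.99 → 98 rows.

Cast on 120 stitches; work 98 rows.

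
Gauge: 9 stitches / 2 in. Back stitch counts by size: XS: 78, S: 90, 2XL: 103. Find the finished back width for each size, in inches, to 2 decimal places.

9/2 = 4.5 sts per in.
XS: 78 / 4.5 = 17.333 → 17.33 in.
S: 90 / 4.5 = 20.000 → 20.00 in.
2XL: 103 / 4.5 = 22.889 → 22.89 in.

XS 17.33 inches; S 20.00 inches; 2XL 22.89 inches.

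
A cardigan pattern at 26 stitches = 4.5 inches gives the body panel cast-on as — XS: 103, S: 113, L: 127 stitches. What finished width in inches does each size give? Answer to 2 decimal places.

26/4.5 = 5.778 sts per in.
XS: 103 / 5.778 = 17.827 → 17.83 in.
S: 113 / 5.778 = 19.558 → 19.56 in.
L: 127 / 5.778 = 21.981 → 21.98 in.

XS 17.83 inches; S 19.56 inches; L 21.98 inches.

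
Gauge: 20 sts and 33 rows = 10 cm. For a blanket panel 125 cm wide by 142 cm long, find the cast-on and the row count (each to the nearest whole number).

Stitch gauge = 20/10 = 2 sts/cm; 125 × 2 = 250.00 → 250 sts.
Row gauge = 33/10 = 3.3 rows/cm; 142 × 3.3 = 468.60 → 469 rows.

Cast on 250 stitches and work 469 rows.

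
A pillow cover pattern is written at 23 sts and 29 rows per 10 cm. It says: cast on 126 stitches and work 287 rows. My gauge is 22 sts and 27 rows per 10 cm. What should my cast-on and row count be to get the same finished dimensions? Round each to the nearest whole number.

Stitches: 126 × 22/23 = 120.52 → 121.
Rows: 287 × 27/29 = 267.21 → 267.

Cast on 121 stitches; work 267 rows.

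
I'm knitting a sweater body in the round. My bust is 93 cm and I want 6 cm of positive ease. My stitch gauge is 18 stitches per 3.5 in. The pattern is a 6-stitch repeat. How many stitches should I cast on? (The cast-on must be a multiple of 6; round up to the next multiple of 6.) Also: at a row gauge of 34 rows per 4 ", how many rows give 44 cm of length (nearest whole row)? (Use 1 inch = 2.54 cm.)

Finished = 93 + 6 = 99 cm.
99 cm × 1/2.54 = 38.98 inches.
18/3.5 = 5.143 sts per in; 38.98 × 5.143 = 200.45 sts.
Next multiple of 6 → 204.
44 cm = 17.32 inches; × 8.5 = 147.24 → 147 rows.

Cast on 204 stitches; work 147 rows.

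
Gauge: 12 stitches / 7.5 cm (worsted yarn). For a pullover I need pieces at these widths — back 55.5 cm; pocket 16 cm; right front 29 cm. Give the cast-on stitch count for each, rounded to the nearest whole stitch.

back 89; pocket 26; right front 46.

Rate = 12/7.5 = 1.6 sts per cm.
back: 55.5 × 1.6 = 88.80 → 89.
pocket: 16 × 1.6 = 25.60 → 26.
right front: 29 × 1.6 = 46.40 → 46.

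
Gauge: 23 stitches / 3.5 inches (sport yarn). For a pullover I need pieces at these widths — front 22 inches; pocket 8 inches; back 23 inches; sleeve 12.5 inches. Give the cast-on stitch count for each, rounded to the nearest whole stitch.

Rate = 23/3.5 = 6.571 sts per in.
front: 22 × 6.571 = 144.57 → 145.
pocket: 8 × 6.571 = 52.57 → 53.
back: 23 × 6.571 = 151.14 → 151.
sleeve: 12.5 × 6.571 = 82.14 → 82.

front 145; pocket 53; back 151; sleeve 82.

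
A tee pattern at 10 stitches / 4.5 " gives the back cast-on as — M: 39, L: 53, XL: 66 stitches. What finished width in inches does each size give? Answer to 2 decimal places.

M 17.55 inches; L 23.85 inches; XL 29.70 inches.

10/4.5 = 2.222 sts per in.
M: 39 / 2.222 = 17.550 → 17.55 in.
L: 53 / 2.222 = 23.850 → 23.85 in.
XL: 66 / 2.222 = 29.700 → 29.70 in.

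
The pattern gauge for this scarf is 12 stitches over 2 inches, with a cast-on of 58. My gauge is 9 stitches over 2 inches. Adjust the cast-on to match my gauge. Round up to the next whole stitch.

CO 44 sts.

Scale factor = 9 / 12 = 0.750.
58 × 9 / 12 = 43.50 sts.
→ 44 sts.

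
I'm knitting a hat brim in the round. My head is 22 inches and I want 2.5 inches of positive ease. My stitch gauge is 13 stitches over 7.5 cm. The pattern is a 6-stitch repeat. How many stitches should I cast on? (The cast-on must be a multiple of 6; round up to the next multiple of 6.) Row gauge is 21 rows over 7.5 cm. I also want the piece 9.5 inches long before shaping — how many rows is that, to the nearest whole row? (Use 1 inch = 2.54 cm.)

Cast on 108 stitches; work 68 rows.

Finished = 22 + 2.5 = 24.5 inches.
24.5 inches × 2.54 = 62.23 cm.
13/7.5 = 1.733 sts per cm; 62.23 × 1.733 = 107.87 sts.
Next multiple of 6 → 108.
9.5 inches = 24.13 cm; × 2.8 = 67.56 → 68 rows.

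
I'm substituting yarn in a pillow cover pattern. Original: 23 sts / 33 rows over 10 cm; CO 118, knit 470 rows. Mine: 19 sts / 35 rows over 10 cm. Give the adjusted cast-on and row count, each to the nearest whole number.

Stitches: 118 × 19/23 = 97.48 → 97.
Rows: 470 × 35/33 = 498.48 → 498.

Cast on 97 stitches; work 498 rows.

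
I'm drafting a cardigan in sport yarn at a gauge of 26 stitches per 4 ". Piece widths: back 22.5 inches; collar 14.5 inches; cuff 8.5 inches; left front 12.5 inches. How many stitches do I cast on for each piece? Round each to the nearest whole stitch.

back 146; collar 94; cuff 55; left front 81.

Rate = 26/4 = 6.5 sts per in.
back: 22.5 × 6.5 = 146.25 → 146.
collar: 14.5 × 6.5 = 94.25 → 94.
cuff: 8.5 × 6.5 = 55.25 → 55.
left front: 12.5 × 6.5 = 81.25 → 81.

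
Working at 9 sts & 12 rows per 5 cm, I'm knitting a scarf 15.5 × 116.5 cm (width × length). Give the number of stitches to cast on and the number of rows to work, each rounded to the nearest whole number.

Stitch gauge = 9/5 = 1.8 sts/cm; 15.5 × 1.8 = 27.90 → 28 sts.
Row gauge = 12/5 = 2.4 rows/cm; 116.5 × 2.4 = 279.60 → 280 rows.

Cast on 28 stitches and work 280 rows.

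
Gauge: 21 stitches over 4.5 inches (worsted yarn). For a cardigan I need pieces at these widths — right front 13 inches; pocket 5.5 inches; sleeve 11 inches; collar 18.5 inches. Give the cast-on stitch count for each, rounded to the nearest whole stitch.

right front 61; pocket 26; sleeve 51; collar 86.

Rate = 21/4.5 = 4.667 sts per in.
right front: 13 × 4.667 = 60.67 → 61.
pocket: 5.5 × 4.667 = 25.67 → 26.
sleeve: 11 × 4.667 = 51.33 → 51.
collar: 18.5 × 4.667 = 86.33 → 86.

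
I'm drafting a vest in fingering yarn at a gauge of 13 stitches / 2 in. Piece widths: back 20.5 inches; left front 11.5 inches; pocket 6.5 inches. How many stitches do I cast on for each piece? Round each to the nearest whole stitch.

Rate = 13/2 = 6.5 sts per in.
back: 20.5 × 6.5 = 133.25 → 133.
left front: 11.5 × 6.5 = 74.75 → 75.
pocket: 6.5 × 6.5 = 42.25 → 42.

back 133; left front 75; pocket 42.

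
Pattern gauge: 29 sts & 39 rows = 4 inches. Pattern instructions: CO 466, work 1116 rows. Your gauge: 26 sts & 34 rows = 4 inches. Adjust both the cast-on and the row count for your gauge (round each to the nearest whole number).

Stitches: 466 × 26/29 = 417.79 → 418.
Rows: 1116 × 34/39 = 972.92 → 973.

Cast on 418 stitches; work 973 rows.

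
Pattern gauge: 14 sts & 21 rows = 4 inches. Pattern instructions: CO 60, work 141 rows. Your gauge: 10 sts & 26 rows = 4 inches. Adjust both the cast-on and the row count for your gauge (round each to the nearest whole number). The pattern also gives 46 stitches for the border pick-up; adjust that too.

Cast on 43 stitches; work 175 rows; border pick-up 33 stitches.

Stitches: 60 × 10/14 = 42.86 → 43.
Rows: 141 × 26/21 = 174.57 → 175.
border pick-up: 46 × 10/14 = 32.86 → 33.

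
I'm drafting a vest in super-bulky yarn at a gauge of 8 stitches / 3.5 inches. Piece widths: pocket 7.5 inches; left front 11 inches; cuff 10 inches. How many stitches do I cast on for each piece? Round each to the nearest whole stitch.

Rate = 8/3.5 = 2.286 sts per in.
pocket: 7.5 × 2.286 = 17.14 → 17.
left front: 11 × 2.286 = 25.14 → 25.
cuff: 10 × 2.286 = 22.86 → 23.

pocket 17; left front 25; cuff 23.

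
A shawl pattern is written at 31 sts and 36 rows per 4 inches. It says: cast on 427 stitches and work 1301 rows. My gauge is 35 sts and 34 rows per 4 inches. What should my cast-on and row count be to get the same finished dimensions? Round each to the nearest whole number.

Stitches: 427 × 35/31 = 482.10 → 482.
Rows: 1301 × 34/36 = 1228.72 → 1229.

Cast on 482 stitches; work 1229 rows.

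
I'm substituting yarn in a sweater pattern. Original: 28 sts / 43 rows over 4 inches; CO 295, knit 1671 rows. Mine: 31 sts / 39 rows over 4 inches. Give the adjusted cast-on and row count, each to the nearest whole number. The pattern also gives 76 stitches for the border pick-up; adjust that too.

Stitches: 295 × 31/28 = 326.61 → 327.
Rows: 1671 × 39/43 = 1515.56 → 1516.
border pick-up: 76 × 31/28 = 84.14 → 84.

Cast on 327 stitches; work 1516 rows; border pick-up 84 stitches.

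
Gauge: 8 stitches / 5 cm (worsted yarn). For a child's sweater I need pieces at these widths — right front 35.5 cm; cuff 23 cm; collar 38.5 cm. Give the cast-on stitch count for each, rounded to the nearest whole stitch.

right front 57; cuff 37; collar 62.

Rate = 8/5 = 1.6 sts per cm.
right front: 35.5 × 1.6 = 56.80 → 57.
cuff: 23 × 1.6 = 36.80 → 37.
collar: 38.5 × 1.6 = 61.60 → 62.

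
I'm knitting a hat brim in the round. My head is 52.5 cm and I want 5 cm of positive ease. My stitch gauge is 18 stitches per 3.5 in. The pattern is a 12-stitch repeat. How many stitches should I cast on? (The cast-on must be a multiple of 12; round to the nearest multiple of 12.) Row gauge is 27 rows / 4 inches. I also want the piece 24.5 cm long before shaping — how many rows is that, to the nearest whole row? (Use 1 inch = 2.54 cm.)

Finished = 52.5 + 5 = 57.5 cm.
57.5 cm × 1/2.54 = 22.64 inches.
18/3.5 = 5.143 sts per in; 22.64 × 5.143 = 116.42 sts.
Nearest multiple of 12 → 120.
24.5 cm = 9.65 inches; × 6.75 = 65.11 → 65 rows.

Cast on 120 stitches; work 65 rows.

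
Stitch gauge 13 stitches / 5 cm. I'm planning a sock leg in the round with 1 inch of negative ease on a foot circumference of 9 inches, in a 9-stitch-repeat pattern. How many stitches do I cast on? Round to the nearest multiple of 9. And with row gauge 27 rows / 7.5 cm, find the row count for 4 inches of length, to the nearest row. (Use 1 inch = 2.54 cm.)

Cast on 54 stitches; work 37 rows.

Finished = 9 − 1 = 8 inches.
8 inches × 2.54 = 20.32 cm.
13/5 = 2.6 sts per cm; 20.32 × 2.6 = 52.83 sts.
Nearest multiple of 9 → 54.
4 inches = 10.16 cm; × 3.6 = 36.58 → 37 rows.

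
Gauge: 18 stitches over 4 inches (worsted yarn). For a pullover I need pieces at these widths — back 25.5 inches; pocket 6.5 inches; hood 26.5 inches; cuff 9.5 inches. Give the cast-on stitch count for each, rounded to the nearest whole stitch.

back 115; pocket 29; hood 119; cuff 43.

Rate = 18/4 = 4.5 sts per in.
back: 25.5 × 4.5 = 114.75 → 115.
pocket: 6.5 × 4.5 = 29.25 → 29.
hood: 26.5 × 4.5 = 119.25 → 119.
cuff: 9.5 × 4.5 = 42.75 → 43.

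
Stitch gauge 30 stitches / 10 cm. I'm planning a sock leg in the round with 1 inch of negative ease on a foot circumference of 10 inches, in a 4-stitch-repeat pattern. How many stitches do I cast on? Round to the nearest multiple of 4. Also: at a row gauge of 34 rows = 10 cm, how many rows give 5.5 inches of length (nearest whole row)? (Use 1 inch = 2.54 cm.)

Finished = 10 − 1 = 9 inches.
9 inches × 2.54 = 22.86 cm.
30/10 = 3 sts per cm; 22.86 × 3 = 68.58 sts.
Nearest multiple of 4 → 68.
5.5 inches = 13.97 cm; × 3.4 = 47.50 → 47 rows.

Cast on 68 stitches; work 47 rows.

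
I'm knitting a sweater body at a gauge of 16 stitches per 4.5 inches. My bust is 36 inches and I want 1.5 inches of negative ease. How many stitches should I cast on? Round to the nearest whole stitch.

Cast on 123 stitches.

Finished = 36 − 1.5 = 34.5 in.
16 / 4.5 = 3.556 sts per inch.
34.50 × 3.556 = 122.67 sts.
→ 123 sts.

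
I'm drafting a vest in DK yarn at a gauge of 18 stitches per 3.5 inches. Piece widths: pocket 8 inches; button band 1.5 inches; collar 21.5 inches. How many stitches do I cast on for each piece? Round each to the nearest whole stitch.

pocket 41; button band 8; collar 111.

Rate = 18/3.5 = 5.143 sts per in.
pocket: 8 × 5.143 = 41.14 → 41.
button band: 1.5 × 5.143 = 7.71 → 8.
collar: 21.5 × 5.143 = 110.57 → 111.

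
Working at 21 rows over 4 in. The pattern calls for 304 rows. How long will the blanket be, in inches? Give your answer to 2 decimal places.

57.90 inches.

21 rows / 4 inch = 5.25 rows per inch.
304 / 5.25 = 57.905 inches.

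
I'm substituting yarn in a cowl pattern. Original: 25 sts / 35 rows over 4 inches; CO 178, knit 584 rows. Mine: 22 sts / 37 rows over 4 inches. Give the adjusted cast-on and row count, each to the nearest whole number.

Stitches: 178 × 22/25 = 156.64 → 157.
Rows: 584 × 37/35 = 617.37 → 617.

Cast on 157 stitches; work 617 rows.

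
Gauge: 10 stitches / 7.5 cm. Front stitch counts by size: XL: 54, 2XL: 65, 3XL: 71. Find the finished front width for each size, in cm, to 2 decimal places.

XL 40.50 cm; 2XL 48.75 cm; 3XL 53.25 cm.

10/7.5 = 1.333 sts per cm.
XL: 54 / 1.333 = 40.500 → 40.50 cm.
2XL: 65 / 1.333 = 48.750 → 48.75 cm.
3XL: 71 / 1.333 = 53.250 → 53.25 cm.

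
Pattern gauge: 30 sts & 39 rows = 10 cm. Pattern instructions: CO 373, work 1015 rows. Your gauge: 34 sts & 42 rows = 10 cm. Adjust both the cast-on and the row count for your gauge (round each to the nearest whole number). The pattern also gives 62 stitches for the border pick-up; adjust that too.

Stitches: 373 × 34/30 = 422.73 → 423.
Rows: 1015 × 42/39 = 1093.08 → 1093.
border pick-up: 62 × 34/30 = 70.27 → 70.

Cast on 423 stitches; work 1093 rows; border pick-up 70 stitches.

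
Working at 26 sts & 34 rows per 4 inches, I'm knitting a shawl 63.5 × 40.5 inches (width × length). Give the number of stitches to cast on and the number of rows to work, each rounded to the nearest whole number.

Stitch gauge = 26/4 = 6.5 sts/in; 63.5 × 6.5 = 412.75 → 413 sts.
Row gauge = 34/4 = 8.5 rows/in; 40.5 × 8.5 = 344.25 → 344 rows.

Cast on 413 stitches and work 344 rows.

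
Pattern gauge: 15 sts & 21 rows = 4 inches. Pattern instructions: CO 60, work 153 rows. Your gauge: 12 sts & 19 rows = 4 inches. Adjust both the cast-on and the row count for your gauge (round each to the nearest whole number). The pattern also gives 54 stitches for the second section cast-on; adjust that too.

Cast on 48 stitches; work 138 rows; second section cast-on 43 stitches.

Stitches: 60 × 12/15 = 48.00 → 48.
Rows: 153 × 19/21 = 138.43 → 138.
second section cast-on: 54 × 12/15 = 43.20 → 43.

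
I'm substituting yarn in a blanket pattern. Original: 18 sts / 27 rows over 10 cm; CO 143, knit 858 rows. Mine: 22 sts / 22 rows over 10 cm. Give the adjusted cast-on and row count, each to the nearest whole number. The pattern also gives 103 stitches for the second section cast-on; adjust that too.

Cast on 175 stitches; work 699 rows; second section cast-on 126 stitches.

Stitches: 143 × 22/18 = 174.78 → 175.
Rows: 858 × 22/27 = 699.11 → 699.
second section cast-on: 103 × 22/18 = 125.89 → 126.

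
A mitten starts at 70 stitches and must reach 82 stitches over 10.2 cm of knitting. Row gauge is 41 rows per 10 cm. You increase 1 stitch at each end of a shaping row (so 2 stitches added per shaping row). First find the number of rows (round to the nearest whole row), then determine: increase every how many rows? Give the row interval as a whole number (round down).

Rows = 10.2 × 4.1 = 41.8 → 42 rows.
Stitches to add: 12 → 6 shaping rows (at 2 st each).
42 / 6 = 7.00 → every 7 rows.

Increase every 7th row.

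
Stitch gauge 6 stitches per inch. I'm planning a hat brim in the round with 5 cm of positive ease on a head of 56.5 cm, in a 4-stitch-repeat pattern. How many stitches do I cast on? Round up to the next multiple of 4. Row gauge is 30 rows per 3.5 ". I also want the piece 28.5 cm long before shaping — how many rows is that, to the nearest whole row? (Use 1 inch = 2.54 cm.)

Finished = 56.5 + 5 = 61.5 cm.
61.5 cm × 1/2.54 = 24.21 inches.
6/1 = 6 sts per in; 24.21 × 6 = 145.28 sts.
Next multiple of 4 → 148.
28.5 cm = 11.22 inches; × 8.571 = 96.18 → 96 rows.

Cast on 148 stitches; work 96 rows.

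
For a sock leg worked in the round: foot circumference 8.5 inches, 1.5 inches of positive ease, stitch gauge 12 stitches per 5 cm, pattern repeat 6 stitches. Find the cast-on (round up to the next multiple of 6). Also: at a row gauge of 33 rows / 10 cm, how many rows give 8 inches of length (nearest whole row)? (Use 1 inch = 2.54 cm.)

Finished = 8.5 + 1.5 = 10 inches.
10 inches × 2.54 = 25.40 cm.
12/5 = 2.4 sts per cm; 25.40 × 2.4 = 60.96 sts.
Next multiple of 6 → 66.
8 inches = 20.32 cm; × 3.3 = 67.06 → 67 rows.

Cast on 66 stitches; work 67 rows.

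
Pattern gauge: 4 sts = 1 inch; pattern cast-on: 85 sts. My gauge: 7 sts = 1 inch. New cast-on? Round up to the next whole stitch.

Scale factor = 7 / 4 = 1.750.
85 × 7 / 4 = 148.75 sts.
→ 149 sts.

Cast on 149 stitches.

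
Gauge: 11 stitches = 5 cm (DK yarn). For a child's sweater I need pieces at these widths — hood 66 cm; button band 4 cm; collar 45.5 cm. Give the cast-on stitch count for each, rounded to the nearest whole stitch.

Rate = 11/5 = 2.2 sts per cm.
hood: 66 × 2.2 = 145.20 → 145.
button band: 4 × 2.2 = 8.80 → 9.
collar: 45.5 × 2.2 = 100.10 → 100.

hood 145; button band 9; collar 100.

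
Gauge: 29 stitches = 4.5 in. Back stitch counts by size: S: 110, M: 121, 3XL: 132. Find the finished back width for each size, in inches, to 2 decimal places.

29/4.5 = 6.444 sts per in.
S: 110 / 6.444 = 17.069 → 17.07 in.
M: 121 / 6.444 = 18.776 → 18.78 in.
3XL: 132 / 6.444 = 20.483 → 20.48 in.

S 17.07 inches; M 18.78 inches; 3XL 20.48 inches.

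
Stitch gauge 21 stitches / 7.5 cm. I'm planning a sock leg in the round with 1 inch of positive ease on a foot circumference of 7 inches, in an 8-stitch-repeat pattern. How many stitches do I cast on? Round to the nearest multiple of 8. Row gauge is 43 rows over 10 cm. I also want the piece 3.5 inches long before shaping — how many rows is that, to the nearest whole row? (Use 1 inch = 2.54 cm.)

Cast on 56 stitches; work 38 rows.

Finished = 7 + 1 = 8 inches.
8 inches × 2.54 = 20.32 cm.
21/7.5 = 2.8 sts per cm; 20.32 × 2.8 = 56.90 sts.
Nearest multiple of 8 → 56.
3.5 inches = 8.89 cm; × 4.3 = 38.23 → 38 rows.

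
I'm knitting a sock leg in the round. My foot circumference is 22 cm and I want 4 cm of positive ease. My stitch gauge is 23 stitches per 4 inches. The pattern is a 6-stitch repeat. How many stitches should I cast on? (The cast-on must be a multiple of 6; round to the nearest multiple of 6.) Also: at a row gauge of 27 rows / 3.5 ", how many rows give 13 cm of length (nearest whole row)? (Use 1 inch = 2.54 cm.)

Cast on 60 stitches; work 39 rows.

Finished = 22 + 4 = 26 cm.
26 cm × 1/2.54 = 10.24 inches.
23/4 = 5.75 sts per in; 10.24 × 5.75 = 58.86 sts.
Nearest multiple of 6 → 60.
13 cm = 5.12 inches; × 7.714 = 39.48 → 39 rows.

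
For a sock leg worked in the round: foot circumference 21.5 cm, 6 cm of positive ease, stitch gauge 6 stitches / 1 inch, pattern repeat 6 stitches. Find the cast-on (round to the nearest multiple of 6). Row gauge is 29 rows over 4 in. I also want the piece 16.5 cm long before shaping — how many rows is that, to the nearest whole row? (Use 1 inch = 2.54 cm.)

Finished = 21.5 + 6 = 27.5 cm.
27.5 cm × 1/2.54 = 10.83 inches.
6/1 = 6 sts per in; 10.83 × 6 = 64.96 sts.
Nearest multiple of 6 → 66.
16.5 cm = 6.50 inches; × 7.25 = 47.10 → 47 rows.

Cast on 66 stitches; work 47 rows.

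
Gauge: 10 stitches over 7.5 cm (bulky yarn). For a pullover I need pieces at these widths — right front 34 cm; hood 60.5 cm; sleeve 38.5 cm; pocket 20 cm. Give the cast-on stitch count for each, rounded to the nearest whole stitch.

Rate = 10/7.5 = 1.333 sts per cm.
right front: 34 × 1.333 = 45.33 → 45.
hood: 60.5 × 1.333 = 80.67 → 81.
sleeve: 38.5 × 1.333 = 51.33 → 51.
pocket: 20 × 1.333 = 26.67 → 27.

right front 45; hood 81; sleeve 51; pocket 27.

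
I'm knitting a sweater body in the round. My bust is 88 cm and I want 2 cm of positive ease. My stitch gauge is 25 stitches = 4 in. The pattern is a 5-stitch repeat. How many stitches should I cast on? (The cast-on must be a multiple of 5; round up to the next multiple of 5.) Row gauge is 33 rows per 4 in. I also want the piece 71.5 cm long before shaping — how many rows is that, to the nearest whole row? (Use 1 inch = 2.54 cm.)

Cast on 225 stitches; work 232 rows.

Finished = 88 + 2 = 90 cm.
90 cm × 1/2.54 = 35.43 inches.
25/4 = 6.25 sts per in; 35.43 × 6.25 = 221.46 sts.
Next multiple of 5 → 225.
71.5 cm = 28.15 inches; × 8.25 = 232.23 → 232 rows.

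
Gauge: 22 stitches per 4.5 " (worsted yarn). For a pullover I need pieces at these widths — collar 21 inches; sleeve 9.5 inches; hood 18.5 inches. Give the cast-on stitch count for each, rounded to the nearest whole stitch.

Rate = 22/4.5 = 4.889 sts per in.
collar: 21 × 4.889 = 102.67 → 103.
sleeve: 9.5 × 4.889 = 46.44 → 46.
hood: 18.5 × 4.889 = 90.44 → 90.

collar 103; sleeve 46; hood 90.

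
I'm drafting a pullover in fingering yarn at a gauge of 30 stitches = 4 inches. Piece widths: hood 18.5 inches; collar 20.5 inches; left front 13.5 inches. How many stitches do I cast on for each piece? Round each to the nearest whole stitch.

hood 139; collar 154; left front 101.

Rate = 30/4 = 7.5 sts per in.
hood: 18.5 × 7.5 = 138.75 → 139.
collar: 20.5 × 7.5 = 153.75 → 154.
left front: 13.5 × 7.5 = 101.25 → 101.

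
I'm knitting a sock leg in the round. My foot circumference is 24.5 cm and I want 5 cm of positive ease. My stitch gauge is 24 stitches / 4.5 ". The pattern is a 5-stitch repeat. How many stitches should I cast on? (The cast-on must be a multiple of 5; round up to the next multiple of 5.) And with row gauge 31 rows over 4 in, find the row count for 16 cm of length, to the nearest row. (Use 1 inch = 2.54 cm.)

Cast on 65 stitches; work 49 rows.

Finished = 24.5 + 5 = 29.5 cm.
29.5 cm × 1/2.54 = 11.61 inches.
24/4.5 = 5.333 sts per in; 11.61 × 5.333 = 61.94 sts.
Next multiple of 5 → 65.
16 cm = 6.30 inches; × 7.75 = 48.82 → 49 rows.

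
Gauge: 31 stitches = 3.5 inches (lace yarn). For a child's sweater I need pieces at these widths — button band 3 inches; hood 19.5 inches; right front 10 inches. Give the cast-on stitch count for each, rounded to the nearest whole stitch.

Rate = 31/3.5 = 8.857 sts per in.
button band: 3 × 8.857 = 26.57 → 27.
hood: 19.5 × 8.857 = 172.71 → 173.
right front: 10 × 8.857 = 88.57 → 89.

button band 27; hood 173; right front 89.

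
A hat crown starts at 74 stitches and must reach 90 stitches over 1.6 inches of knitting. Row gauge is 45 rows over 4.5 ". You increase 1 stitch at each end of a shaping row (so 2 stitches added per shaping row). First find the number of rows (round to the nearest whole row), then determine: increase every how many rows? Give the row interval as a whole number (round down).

Increase every 2nd row.

Rows = 1.6 × 10 = 16.0 → 16 rows.
Stitches to add: 16 → 8 shaping rows (at 2 st each).
16 / 8 = 2.00 → every 2 rows.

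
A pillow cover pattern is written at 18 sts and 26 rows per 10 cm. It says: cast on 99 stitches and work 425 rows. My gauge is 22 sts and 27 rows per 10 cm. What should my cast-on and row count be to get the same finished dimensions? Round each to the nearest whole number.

Stitches: 99 × 22/18 = 121.00 → 121.
Rows: 425 × 27/26 = 441.35 → 441.

Cast on 121 stitches; work 441 rows.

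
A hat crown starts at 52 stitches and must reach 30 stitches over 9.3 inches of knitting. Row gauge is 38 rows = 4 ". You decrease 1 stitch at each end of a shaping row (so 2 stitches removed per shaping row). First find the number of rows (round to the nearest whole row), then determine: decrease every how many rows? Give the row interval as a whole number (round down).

Rows = 9.3 × 9.5 = 88.4 → 88 rows.
Stitches to remove: 22 → 11 shaping rows (at 2 st each).
88 / 11 = 8.00 → every 8 rows.

Decrease every 8th row.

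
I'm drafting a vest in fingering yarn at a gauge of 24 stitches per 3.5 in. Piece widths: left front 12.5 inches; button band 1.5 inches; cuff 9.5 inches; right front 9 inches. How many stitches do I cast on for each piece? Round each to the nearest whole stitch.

left front 86; button band 10; cuff 65; right front 62.

Rate = 24/3.5 = 6.857 sts per in.
left front: 12.5 × 6.857 = 85.71 → 86.
button band: 1.5 × 6.857 = 10.29 → 10.
cuff: 9.5 × 6.857 = 65.14 → 65.
right front: 9 × 6.857 = 61.71 → 62.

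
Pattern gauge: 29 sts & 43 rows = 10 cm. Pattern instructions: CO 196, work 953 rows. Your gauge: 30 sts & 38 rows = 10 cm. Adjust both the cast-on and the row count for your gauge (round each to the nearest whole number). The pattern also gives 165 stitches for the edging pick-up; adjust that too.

Cast on 203 stitches; work 842 rows; edging pick-up 171 stitches.

Stitches: 196 × 30/29 = 202.76 → 203.
Rows: 953 × 38/43 = 842.19 → 842.
edging pick-up: 165 × 30/29 = 170.69 → 171.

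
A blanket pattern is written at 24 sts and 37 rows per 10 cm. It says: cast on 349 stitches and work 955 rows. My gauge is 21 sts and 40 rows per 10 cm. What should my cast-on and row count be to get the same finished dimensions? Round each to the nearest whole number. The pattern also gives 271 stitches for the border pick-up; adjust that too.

Cast on 305 stitches; work 1032 rows; border pick-up 237 stitches.

Stitches: 349 × 21/24 = 305.38 → 305.
Rows: 955 × 40/37 = 1032.43 → 1032.
border pick-up: 271 × 21/24 = 237.12 → 237.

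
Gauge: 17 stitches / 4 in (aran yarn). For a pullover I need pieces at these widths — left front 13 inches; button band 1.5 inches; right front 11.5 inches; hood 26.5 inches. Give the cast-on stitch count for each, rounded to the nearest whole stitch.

left front 55; button band 6; right front 49; hood 113.

Rate = 17/4 = 4.25 sts per in.
left front: 13 × 4.25 = 55.25 → 55.
button band: 1.5 × 4.25 = 6.38 → 6.
right front: 11.5 × 4.25 = 48.88 → 49.
hood: 26.5 × 4.25 = 112.62 → 113.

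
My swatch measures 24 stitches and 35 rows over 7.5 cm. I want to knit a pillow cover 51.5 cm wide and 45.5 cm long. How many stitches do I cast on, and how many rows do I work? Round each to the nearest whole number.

Cast on 165 stitches and work 212 rows.

Stitch gauge = 24/7.5 = 3.2 sts/cm; 51.5 × 3.2 = 164.80 → 165 sts.
Row gauge = 35/7.5 = 4.667 rows/cm; 45.5 × 4.667 = 212.33 → 212 rows.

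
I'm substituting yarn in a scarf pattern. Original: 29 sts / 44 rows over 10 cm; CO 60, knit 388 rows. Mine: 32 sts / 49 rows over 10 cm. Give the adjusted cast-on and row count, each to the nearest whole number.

Stitches: 60 × 32/29 = 66.21 → 66.
Rows: 388 × 49/44 = 432.09 → 432.

Cast on 66 stitches; work 432 rows.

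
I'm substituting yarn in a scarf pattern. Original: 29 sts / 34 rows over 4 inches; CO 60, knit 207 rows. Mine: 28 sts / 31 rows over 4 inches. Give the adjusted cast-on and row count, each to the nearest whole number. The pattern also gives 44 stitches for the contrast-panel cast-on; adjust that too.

Stitches: 60 × 28/29 = 57.93 → 58.
Rows: 207 × 31/34 = 188.74 → 189.
contrast-panel cast-on: 44 × 28/29 = 42.48 → 42.

Cast on 58 stitches; work 189 rows; contrast-panel cast-on 42 stitches.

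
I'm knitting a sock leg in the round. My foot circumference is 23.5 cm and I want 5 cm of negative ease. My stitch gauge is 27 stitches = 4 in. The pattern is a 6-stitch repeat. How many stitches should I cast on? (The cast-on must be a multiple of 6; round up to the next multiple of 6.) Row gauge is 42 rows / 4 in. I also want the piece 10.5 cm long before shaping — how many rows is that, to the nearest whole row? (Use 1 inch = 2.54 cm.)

Finished = 23.5 − 5 = 18.5 cm.
18.5 cm × 1/2.54 = 7.28 inches.
27/4 = 6.75 sts per in; 7.28 × 6.75 = 49.16 sts.
Next multiple of 6 → 54.
10.5 cm = 4.13 inches; × 10.5 = 43.41 → 43 rows.

Cast on 54 stitches; work 43 rows.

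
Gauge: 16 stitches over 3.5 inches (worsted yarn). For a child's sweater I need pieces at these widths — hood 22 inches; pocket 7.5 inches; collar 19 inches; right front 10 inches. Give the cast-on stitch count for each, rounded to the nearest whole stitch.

Rate = 16/3.5 = 4.571 sts per in.
hood: 22 × 4.571 = 100.57 → 101.
pocket: 7.5 × 4.571 = 34.29 → 34.
collar: 19 × 4.571 = 86.86 → 87.
right front: 10 × 4.571 = 45.71 → 46.

hood 101; pocket 34; collar 87; right front 46.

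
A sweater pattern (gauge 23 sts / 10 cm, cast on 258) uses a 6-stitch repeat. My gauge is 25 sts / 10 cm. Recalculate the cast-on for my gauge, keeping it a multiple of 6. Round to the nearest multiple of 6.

282 stitches.

258 × 25 / 23 = 280.43.
Nearest multiple of 6: 282.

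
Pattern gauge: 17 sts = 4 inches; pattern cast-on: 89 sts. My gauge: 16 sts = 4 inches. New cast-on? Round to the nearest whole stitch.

Scale factor = 16 / 17 = 0.941.
89 × 16 / 17 = 83.76 sts.
→ 84 sts.

Cast on 84 stitches.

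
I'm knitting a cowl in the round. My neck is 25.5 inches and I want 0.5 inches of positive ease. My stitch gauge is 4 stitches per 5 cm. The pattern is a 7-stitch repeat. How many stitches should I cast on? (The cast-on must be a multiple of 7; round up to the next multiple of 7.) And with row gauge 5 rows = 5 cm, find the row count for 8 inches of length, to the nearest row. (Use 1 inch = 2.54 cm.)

Cast on 56 stitches; work 20 rows.

Finished = 25.5 + 0.5 = 26 inches.
26 inches × 2.54 = 66.04 cm.
4/5 = 0.8 sts per cm; 66.04 × 0.8 = 52.83 sts.
Next multiple of 7 → 56.
8 inches = 20.32 cm; × 1 = 20.32 → 20 rows.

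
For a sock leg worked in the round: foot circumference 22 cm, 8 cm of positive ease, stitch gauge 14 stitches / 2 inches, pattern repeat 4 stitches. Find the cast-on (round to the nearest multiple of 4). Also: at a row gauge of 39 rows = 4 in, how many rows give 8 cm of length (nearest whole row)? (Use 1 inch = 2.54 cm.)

Finished = 22 + 8 = 30 cm.
30 cm × 1/2.54 = 11.81 inches.
14/2 = 7 sts per in; 11.81 × 7 = 82.68 sts.
Nearest multiple of 4 → 84.
8 cm = 3.15 inches; × 9.75 = 30.71 → 31 rows.

Cast on 84 stitches; work 31 rows.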